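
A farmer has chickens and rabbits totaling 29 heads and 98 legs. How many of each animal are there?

Let c = chickens, r = rabbits.
Heads: c + r = 29
Legs: 2c + 4r = 98
From the first equation, c = 29 - r. Substitute:
2(29 - r) + 4r = 98
58 + 2r = 98
r = (98 - 58)/2 = 20
c = 29 - 20 = 9

Chickens: 9, Rabbits: 20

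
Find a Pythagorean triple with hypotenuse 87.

We need a² + b² = 87² = 7569.
Trying: 63² + 60² = 3969 + 3600 = 7569 ✓

(63, 60, 87)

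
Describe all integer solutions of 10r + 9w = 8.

Step 1: Compute gcd(10, 9) = 1.
Since 1 divides 8, solutions exist.

Step 2: Find a particular solution using extended Euclidean algorithm.
We get r₀ = 8, w₀ = -8.
Check: 10*8 + 9*-8 = 8 = 8 ✓

Step 3: Write the general solution.
r = 8 + (9/1)t = 8 + 9t
w = -8 - (10/1)t = -8 - 10t
for any integer t.

r = 8 + 9t, w = -8 - 10t for integer t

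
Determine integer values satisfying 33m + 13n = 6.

Step 1: Check solvability.
gcd(33, 13) = 1
Since 1 divides 6, solutions exist.

Step 2: Apply extended Euclidean algorithm to find gcd.
We find integers such that 33*x0 + 13*y0 = 1

Step 3: Scale the particular solution.
Multiply by 6/1 = 6:
m = 12, n = -30

Step 4: Verify.
33*(12) + 13*(-30) = 6 = 6 ✓

m = 12, n = -30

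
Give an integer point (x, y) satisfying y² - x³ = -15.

Try small integer x values and check whether x³ - 15 is a perfect square.
x = 4: x³ - 15 = 4³ - 15 = 64 - 15 = 49
Is 49 a perfect square? 7² = 49 ✓
So (x, y) = (4, 7) is a solution.

x = 4, y = 7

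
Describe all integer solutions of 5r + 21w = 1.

Step 1: Compute gcd(5, 21) = 1.
Since 1 divides 1, solutions exist.

Step 2: Find a particular solution using extended Euclidean algorithm.
We get r₀ = -4, w₀ = 1.
Check: 5*-4 + 21*1 = 1 = 1 ✓

Step 3: Write the general solution.
r = -4 + (21/1)t = -4 + 21t
w = 1 - (5/1)t = 1 - 5t
for any integer t.

r = -4 + 21t, w = 1 - 5t for integer t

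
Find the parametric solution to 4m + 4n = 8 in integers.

Step 1: Compute gcd(4, 4) = 4.
Since 4 divides 8, solutions exist.

Step 2: Find a particular solution using extended Euclidean algorithm.
We get m₀ = 0, n₀ = 2.
Check: 4*0 + 4*2 = 8 = 8 ✓

Step 3: Write the general solution.
m = 0 + (4/4)t = 0 + 1t
n = 2 - (4/4)t = 2 - 1t
for any integer t.

m = 0 + 1t, n = 2 - 1t for integer t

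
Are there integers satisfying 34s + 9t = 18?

Step 1: Compute gcd(34, 9).
gcd(34, 9) = 1

Step 2: Check divisibility.
Does 1 divide 18? 18 = 1 x 18, so yes.

By the theorem on linear Diophantine equations, 34s + 9t = 18 has integer solutions if and only if gcd(34, 9) divides 18. Since 1 | 18, solutions exist.

Yes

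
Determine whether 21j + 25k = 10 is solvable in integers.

Step 1: Compute gcd(21, 25).
gcd(21, 25) = 1

Step 2: Check divisibility.
Does 1 divide 10? 10 = 1 x 10, so yes.

By the theorem on linear Diophantine equations, 21j + 25k = 10 has integer solutions if and only if gcd(21, 25) divides 10. Since 1 | 10, solutions exist.

Yes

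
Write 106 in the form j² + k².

We need to find integers j, k > 0 such that j² + k² = 106.
Trying j = 5: k² = 106 - 5² = 106 - 25 = 81
k = 9
Check: 5² + 9² = 25 + 81 = 106 ✓

106 = 5² + 9²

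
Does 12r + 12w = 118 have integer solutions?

Step 1: Compute gcd(12, 12).
gcd(12, 12) = 12

Step 2: Check divisibility.
Does 12 divide 118? 118 = 12 x 9 + 10, so no.

By the theorem on linear Diophantine equations, 12r + 12w = 118 has integer solutions if and only if gcd(12, 12) divides 118. Since 12 does not divide 118, no solutions exist.

No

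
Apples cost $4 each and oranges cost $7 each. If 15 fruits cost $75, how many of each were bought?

Let a = apples, o = oranges.
a + o = 15
4a + 7o = 75
Substitute o = 15 - a:
4a + 7(15 - a) = 75
(4 - 7)a = 75 - 105
-3a = -30
a = 10, o = 15 - 10 = 5

Apples: 10, Oranges: 5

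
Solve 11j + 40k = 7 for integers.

Step 1: Check solvability.
gcd(11, 40) = 1
Since 1 divides 7, solutions exist.

Step 2: Apply extended Euclidean algorithm to find gcd.
We find integers such that 11*x0 + 40*y0 = 1

Step 3: Scale the particular solution.
Multiply by 7/1 = 7:
j = 77, k = -21

Step 4: Verify.
11*(77) + 40*(-21) = 7 = 7 ✓

j = 77, k = -21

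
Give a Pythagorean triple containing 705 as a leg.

We need the other leg and hypotenuse such that 705² + x² = c².
Take x = 5500, c = 5545: 705² + 5500² = 497025 + 30250000 = 30747025 = 5545² ✓
Triple: (705, 5500, 5545)

(705, 5500, 5545)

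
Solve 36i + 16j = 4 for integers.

Step 1: Check solvability.
gcd(36, 16) = 4
Since 4 divides 4, solutions exist.

Step 2: Apply extended Euclidean algorithm to find gcd.
We find integers such that 36*x0 + 16*y0 = 4

Step 3: Scale the particular solution.
Multiply by 4/4 = 1:
i = 1, j = -2

Step 4: Verify.
36*(1) + 16*(-2) = 4 = 4 ✓

i = 1, j = -2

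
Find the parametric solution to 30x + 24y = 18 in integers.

Step 1: Compute gcd(30, 24) = 6.
Since 6 divides 18, solutions exist.

Step 2: Find a particular solution using extended Euclidean algorithm.
We get x₀ = 3, y₀ = -3.
Check: 30*3 + 24*-3 = 18 = 18 ✓

Step 3: Write the general solution.
x = 3 + (24/6)t = 3 + 4t
y = -3 - (30/6)t = -3 - 5t
for any integer t.

x = 3 + 4t, y = -3 - 5t for integer t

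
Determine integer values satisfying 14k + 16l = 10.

Step 1: Check solvability.
gcd(14, 16) = 2
Since 2 divides 10, solutions exist.

Step 2: Apply extended Euclidean algorithm to find gcd.
We find integers such that 14*x0 + 16*y0 = 2

Step 3: Scale the particular solution.
Multiply by 10/2 = 5:
k = -5, l = 5

Step 4: Verify.
14*(-5) + 16*(5) = 10 = 10 ✓

k = -5, l = 5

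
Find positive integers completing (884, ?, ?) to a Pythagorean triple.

We need the other leg and hypotenuse such that 884² + x² = c².
Take x = 387, c = 965: 884² + 387² = 781456 + 149769 = 931225 = 965² ✓
Triple: (387, 884, 965)

(387, 884, 965)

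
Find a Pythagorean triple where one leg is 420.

We need the other leg and hypotenuse such that 420² + x² = c².
Take x = 77, c = 427: 420² + 77² = 176400 + 5929 = 182329 = 427² ✓
Triple: (77, 420, 427)

(77, 420, 427)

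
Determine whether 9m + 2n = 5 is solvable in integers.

Step 1: Compute gcd(9, 2).
gcd(9, 2) = 1

Step 2: Check divisibility.
Does 1 divide 5? 5 = 1 x 5, so yes.

By the theorem on linear Diophantine equations, 9m + 2n = 5 has integer solutions if and only if gcd(9, 2) divides 5. Since 1 | 5, solutions exist.

Yes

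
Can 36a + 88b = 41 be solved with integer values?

Step 1: Compute gcd(36, 88).
gcd(36, 88) = 4

Step 2: Check divisibility.
Does 4 divide 41? 41 = 4 x 10 + 1, so no.

By the theorem on linear Diophantine equations, 36a + 88b = 41 has integer solutions if and only if gcd(36, 88) divides 41. Since 4 does not divide 41, no solutions exist.

No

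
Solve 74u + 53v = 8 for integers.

Step 1: Check solvability.
gcd(74, 53) = 1
Since 1 divides 8, solutions exist.

Step 2: Apply extended Euclidean algorithm to find gcd.
We find integers such that 74*x0 + 53*y0 = 1

Step 3: Scale the particular solution.
Multiply by 8/1 = 8:
u = -40, v = 56

Step 4: Verify.
74*(-40) + 53*(56) = 8 = 8 ✓

u = -40, v = 56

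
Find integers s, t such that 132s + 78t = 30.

Step 1: Check solvability.
gcd(132, 78) = 6
Since 6 divides 30, solutions exist.

Step 2: Apply extended Euclidean algorithm to find gcd.
We find integers such that 132*x0 + 78*y0 = 6

Step 3: Scale the particular solution.
Multiply by 30/6 = 5:
s = 15, t = -25

Step 4: Verify.
132*(15) + 78*(-25) = 30 = 30 ✓

s = 15, t = -25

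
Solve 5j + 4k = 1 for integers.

Step 1: Check solvability.
gcd(5, 4) = 1
Since 1 divides 1, solutions exist.

Step 2: Apply extended Euclidean algorithm to find gcd.
We find integers such that 5*x0 + 4*y0 = 1

Step 3: Scale the particular solution.
Multiply by 1/1 = 1:
j = 1, k = -1

Step 4: Verify.
5*(1) + 4*(-1) = 1 = 1 ✓

j = 1, k = -1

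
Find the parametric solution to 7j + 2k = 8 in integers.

Step 1: Compute gcd(7, 2) = 1.
Since 1 divides 8, solutions exist.

Step 2: Find a particular solution using extended Euclidean algorithm.
We get j₀ = 8, k₀ = -24.
Check: 7*8 + 2*-24 = 8 = 8 ✓

Step 3: Write the general solution.
j = 8 + (2/1)t = 8 + 2t
k = -24 - (7/1)t = -24 - 7t
for any integer t.

j = 8 + 2t, k = -24 - 7t for integer t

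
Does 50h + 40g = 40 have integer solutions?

Step 1: Compute gcd(50, 40).
gcd(50, 40) = 10

Step 2: Check divisibility.
Does 10 divide 40? 40 = 10 x 4, so yes.

By the theorem on linear Diophantine equations, 50h + 40g = 40 has integer solutions if and only if gcd(50, 40) divides 40. Since 10 | 40, solutions exist.

Yes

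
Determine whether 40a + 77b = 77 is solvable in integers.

Step 1: Compute gcd(40, 77).
gcd(40, 77) = 1

Step 2: Check divisibility.
Does 1 divide 77? 77 = 1 x 77, so yes.

By the theorem on linear Diophantine equations, 40a + 77b = 77 has integer solutions if and only if gcd(40, 77) divides 77. Since 1 | 77, solutions exist.

Yes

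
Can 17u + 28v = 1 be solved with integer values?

Step 1: Compute gcd(17, 28).
gcd(17, 28) = 1

Step 2: Check divisibility.
Does 1 divide 1? 1 = 1 x 1, so yes.

By the theorem on linear Diophantine equations, 17u + 28v = 1 has integer solutions if and only if gcd(17, 28) divides 1. Since 1 | 1, solutions exist.

Yes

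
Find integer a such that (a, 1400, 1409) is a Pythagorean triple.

a² = c² - b² = 1409² - 1400² = 1985281 - 1960000 = 25281
a = sqrt(25281) = 159

159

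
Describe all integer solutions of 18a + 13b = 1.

Step 1: Compute gcd(18, 13) = 1.
Since 1 divides 1, solutions exist.

Step 2: Find a particular solution using extended Euclidean algorithm.
We get a₀ = -5, b₀ = 7.
Check: 18*-5 + 13*7 = 1 = 1 ✓

Step 3: Write the general solution.
a = -5 + (13/1)t = -5 + 13t
b = 7 - (18/1)t = 7 - 18t
for any integer t.

a = -5 + 13t, b = 7 - 18t for integer t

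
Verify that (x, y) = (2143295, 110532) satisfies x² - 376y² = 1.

Compute x² = 2143295² = 4593713457025
Compute 376y² = 376·110532² = 376·12217323024 = 4593713457024
x² - 376y² = 4593713457025 - 4593713457024 = 1
Since this equals 1, (2143295, 110532) is a solution.

Yes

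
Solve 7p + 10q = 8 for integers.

Step 1: Check solvability.
gcd(7, 10) = 1
Since 1 divides 8, solutions exist.

Step 2: Apply extended Euclidean algorithm to find gcd.
We find integers such that 7*x0 + 10*y0 = 1

Step 3: Scale the particular solution.
Multiply by 8/1 = 8:
p = 24, q = -16

Step 4: Verify.
7*(24) + 10*(-16) = 8 = 8 ✓

p = 24, q = -16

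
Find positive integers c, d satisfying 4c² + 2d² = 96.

Try small values of c and check whether (96 - 4c²)/2 is a perfect square.
c = 4: 4·4² = 64, so 2d² = 96 - 64 = 32, giving d² = 16, d = 4.
Check: 4·4² + 2·4² = 64 + 32 = 96 ✓

c = 4, d = 4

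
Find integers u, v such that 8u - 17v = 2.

Step 1: Check solvability.
gcd(8, 17) = 1
Since 1 divides 2, solutions exist.

Step 2: Apply extended Euclidean algorithm to find gcd.
We find integers such that 8*x0 + 17*y0 = 1

Step 3: Scale the particular solution.
Multiply by 2/1 = 2:
u = -4, v = -2

Step 4: Verify.
8*(-4) - 17*(-2) = 2 = 2 ✓

u = -4, v = -2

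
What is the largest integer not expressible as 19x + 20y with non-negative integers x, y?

For two coprime denominations a and b, the Frobenius number (largest value not representable as a non-negative combination) is ab - a - b.
Here gcd(19, 20) = 1, so they are coprime.
F(19, 20) = 19·20 - 19 - 20 = 380 - 39 = 341

341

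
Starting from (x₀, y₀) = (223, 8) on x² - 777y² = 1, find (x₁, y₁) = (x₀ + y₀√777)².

Solutions to x² - Dy² = 1 are generated by powers of (x₀ + y₀√D).
The next solution satisfies x₁ + y₁√777 = (x₀ + y₀√777)², giving:
x₁ = x₀² + 777y₀² = 223² + 777·8² = 49729 + 49728 = 99457
y₁ = 2x₀y₀ = 2·223·8 = 3568

Verify: 99457² - 777·3568² = 9891694849 - 9891694848 = 1 ✓

x = 99457, y = 3568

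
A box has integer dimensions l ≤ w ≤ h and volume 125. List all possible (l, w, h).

Iterate l from 1 to ⌊125^(1/3)⌋. For each l dividing 125, iterate w ≥ l with w dividing 125/l, and set h = 125/(l·w).
Triples found (3): (1×1×125), (1×5×25), (5×5×5)

(1×1×125), (1×5×25), (5×5×5)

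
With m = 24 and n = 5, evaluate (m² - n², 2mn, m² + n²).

a = m² - n² = 576 - 25 = 551
b = 2mn = 2·24·5 = 240
c = m² + n² = 576 + 25 = 601
Verify: 551² + 240² = 303601 + 57600 = 361201 = 601² ✓

(551, 240, 601)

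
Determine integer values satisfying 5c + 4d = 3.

Step 1: Check solvability.
gcd(5, 4) = 1
Since 1 divides 3, solutions exist.

Step 2: Apply extended Euclidean algorithm to find gcd.
We find integers such that 5*x0 + 4*y0 = 1

Step 3: Scale the particular solution.
Multiply by 3/1 = 3:
c = 3, d = -3

Step 4: Verify.
5*(3) + 4*(-3) = 3 = 3 ✓

c = 3, d = -3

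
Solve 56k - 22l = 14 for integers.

Step 1: Check solvability.
gcd(56, 22) = 2
Since 2 divides 14, solutions exist.

Step 2: Apply extended Euclidean algorithm to find gcd.
We find integers such that 56*x0 + 22*y0 = 2

Step 3: Scale the particular solution.
Multiply by 14/2 = 7:
k = 14, l = 35

Step 4: Verify.
56*(14) - 22*(35) = 14 = 14 ✓

k = 14, l = 35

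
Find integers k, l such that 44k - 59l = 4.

Step 1: Check solvability.
gcd(44, 59) = 1
Since 1 divides 4, solutions exist.

Step 2: Apply extended Euclidean algorithm to find gcd.
We find integers such that 44*x0 + 59*y0 = 1

Step 3: Scale the particular solution.
Multiply by 4/1 = 4:
k = -16, l = -12

Step 4: Verify.
44*(-16) - 59*(-12) = 4 = 4 ✓

k = -16, l = -12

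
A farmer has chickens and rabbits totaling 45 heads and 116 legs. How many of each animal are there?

Let c = chickens, r = rabbits.
Heads: c + r = 45
Legs: 2c + 4r = 116
From the first equation, c = 45 - r. Substitute:
2(45 - r) + 4r = 116
90 + 2r = 116
r = (116 - 90)/2 = 13
c = 45 - 13 = 32

Chickens: 32, Rabbits: 13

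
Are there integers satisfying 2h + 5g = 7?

Step 1: Compute gcd(2, 5).
gcd(2, 5) = 1

Step 2: Check divisibility.
Does 1 divide 7? 7 = 1 x 7, so yes.

By the theorem on linear Diophantine equations, 2h + 5g = 7 has integer solutions if and only if gcd(2, 5) divides 7. Since 1 | 7, solutions exist.

Yes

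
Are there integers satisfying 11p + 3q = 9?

Step 1: Compute gcd(11, 3).
gcd(11, 3) = 1

Step 2: Check divisibility.
Does 1 divide 9? 9 = 1 x 9, so yes.

By the theorem on linear Diophantine equations, 11p + 3q = 9 has integer solutions if and only if gcd(11, 3) divides 9. Since 1 | 9, solutions exist.

Yes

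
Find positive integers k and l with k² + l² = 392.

We need to find integers k, l > 0 such that k² + l² = 392.
Trying k = 14: l² = 392 - 14² = 392 - 196 = 196
l = 14
Check: 14² + 14² = 196 + 196 = 392 ✓

392 = 14² + 14²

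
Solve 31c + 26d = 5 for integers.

Step 1: Check solvability.
gcd(31, 26) = 1
Since 1 divides 5, solutions exist.

Step 2: Apply extended Euclidean algorithm to find gcd.
We find integers such that 31*x0 + 26*y0 = 1

Step 3: Scale the particular solution.
Multiply by 5/1 = 5:
c = -25, d = 30

Step 4: Verify.
31*(-25) + 26*(30) = 5 = 5 ✓

c = -25, d = 30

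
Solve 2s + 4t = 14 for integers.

Step 1: Check solvability.
gcd(2, 4) = 2
Since 2 divides 14, solutions exist.

Step 2: Apply extended Euclidean algorithm to find gcd.
We find integers such that 2*x0 + 4*y0 = 2

Step 3: Scale the particular solution.
Multiply by 14/2 = 7:
s = 7, t = 0

Step 4: Verify.
2*(7) + 4*(0) = 14 = 14 ✓

s = 7, t = 0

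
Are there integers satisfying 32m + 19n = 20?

Step 1: Compute gcd(32, 19).
gcd(32, 19) = 1

Step 2: Check divisibility.
Does 1 divide 20? 20 = 1 x 20, so yes.

By the theorem on linear Diophantine equations, 32m + 19n = 20 has integer solutions if and only if gcd(32, 19) divides 20. Since 1 | 20, solutions exist.

Yes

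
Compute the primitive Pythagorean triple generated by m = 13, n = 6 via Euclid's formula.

a = m² - n² = 13² - 6² = 169 - 36 = 133
b = 2mn = 2·13·6 = 156
c = m² + n² = 169 + 36 = 205
Verify: 133² + 156² = 17689 + 24336 = 42025 = 205² ✓

(133, 156, 205)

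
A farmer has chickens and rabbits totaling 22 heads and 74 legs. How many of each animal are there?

Let c = chickens, r = rabbits.
Heads: c + r = 22
Legs: 2c + 4r = 74
From the first equation, c = 22 - r. Substitute:
2(22 - r) + 4r = 74
44 + 2r = 74
r = (74 - 44)/2 = 15
c = 22 - 15 = 7

Chickens: 7, Rabbits: 15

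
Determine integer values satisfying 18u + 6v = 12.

Step 1: Check solvability.
gcd(18, 6) = 6
Since 6 divides 12, solutions exist.

Step 2: Apply extended Euclidean algorithm to find gcd.
We find integers such that 18*x0 + 6*y0 = 6

Step 3: Scale the particular solution.
Multiply by 12/6 = 2:
u = 0, v = 2

Step 4: Verify.
18*(0) + 6*(2) = 12 = 12 ✓

u = 0, v = 2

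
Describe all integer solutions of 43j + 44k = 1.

Step 1: Compute gcd(43, 44) = 1.
Since 1 divides 1, solutions exist.

Step 2: Find a particular solution using extended Euclidean algorithm.
We get j₀ = -1, k₀ = 1.
Check: 43*-1 + 44*1 = 1 = 1 ✓

Step 3: Write the general solution.
j = -1 + (44/1)t = -1 + 44t
k = 1 - (43/1)t = 1 - 43t
for any integer t.

j = -1 + 44t, k = 1 - 43t for integer t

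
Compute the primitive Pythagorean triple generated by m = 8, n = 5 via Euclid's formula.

a = m² - n² = 64 - 25 = 39
b = 2mn = 2·8·5 = 80
c = m² + n² = 64 + 25 = 89
Verify: 39² + 80² = 1521 + 6400 = 7921 = 89² ✓

(39, 80, 89)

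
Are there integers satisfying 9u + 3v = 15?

Step 1: Compute gcd(9, 3).
gcd(9, 3) = 3

Step 2: Check divisibility.
Does 3 divide 15? 15 = 3 x 5, so yes.

By the theorem on linear Diophantine equations, 9u + 3v = 15 has integer solutions if and only if gcd(9, 3) divides 15. Since 3 | 15, solutions exist.

Yes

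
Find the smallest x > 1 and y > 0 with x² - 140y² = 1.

We seek the smallest positive integers (x, y) with x² - 140y² = 1, i.e., x² = 140y² + 1.
Try successive y values:
y = 1: x² = 140·1² + 1 = 141, not a perfect square
y = 2: x² = 140·2² + 1 = 561, not a perfect square
y = 3: x² = 140·3² + 1 = 1261, not a perfect square
... continuing the search (or via continued fractions) ...
y = 6: x² = 140·6² + 1 = 5041, x = 71 ✓

Verify: 71² - 140·6² = 5041 - 5040 = 1 ✓

x = 71, y = 6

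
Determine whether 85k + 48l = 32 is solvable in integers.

Step 1: Compute gcd(85, 48).
gcd(85, 48) = 1

Step 2: Check divisibility.
Does 1 divide 32? 32 = 1 x 32, so yes.

By the theorem on linear Diophantine equations, 85k + 48l = 32 has integer solutions if and only if gcd(85, 48) divides 32. Since 1 | 32, solutions exist.

Yes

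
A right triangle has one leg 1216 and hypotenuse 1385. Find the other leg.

a² = c² - b² = 1918225 - 1478656 = 439569
a = 663

663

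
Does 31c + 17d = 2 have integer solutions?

Step 1: Compute gcd(31, 17).
gcd(31, 17) = 1

Step 2: Check divisibility.
Does 1 divide 2? 2 = 1 x 2, so yes.

By the theorem on linear Diophantine equations, 31c + 17d = 2 has integer solutions if and only if gcd(31, 17) divides 2. Since 1 | 2, solutions exist.

Yes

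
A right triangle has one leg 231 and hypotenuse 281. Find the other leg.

b² = c² - a² = 78961 - 53361 = 25600
b = 160

160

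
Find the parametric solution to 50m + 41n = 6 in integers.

Step 1: Compute gcd(50, 41) = 1.
Since 1 divides 6, solutions exist.

Step 2: Find a particular solution using extended Euclidean algorithm.
We get m₀ = -54, n₀ = 66.
Check: 50*-54 + 41*66 = 6 = 6 ✓

Step 3: Write the general solution.
m = -54 + (41/1)t = -54 + 41t
n = 66 - (50/1)t = 66 - 50t
for any integer t.

m = -54 + 41t, n = 66 - 50t for integer t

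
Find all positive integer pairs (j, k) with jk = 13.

The positive divisors of 13 are: 1, 13.
Each divisor d gives the pair (d, 13/d):
(1, 13), (13, 1)

(1, 13), (13, 1)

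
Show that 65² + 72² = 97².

Compute a² + b² = 65² + 72² = 4225 + 5184 = 9409
Compute c² = 97² = 9409
Since 9409 = 9409, confirmed.

Yes, it is a Pythagorean triple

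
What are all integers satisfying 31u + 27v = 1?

Step 1: Compute gcd(31, 27) = 1.
Since 1 divides 1, solutions exist.

Step 2: Find a particular solution using extended Euclidean algorithm.
We get u₀ = 7, v₀ = -8.
Check: 31*7 + 27*-8 = 1 = 1 ✓

Step 3: Write the general solution.
u = 7 + (27/1)t = 7 + 27t
v = -8 - (31/1)t = -8 - 31t
for any integer t.

u = 7 + 27t, v = -8 - 31t for integer t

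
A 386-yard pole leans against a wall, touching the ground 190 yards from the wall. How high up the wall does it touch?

The ladder, wall, and ground form a right triangle with hypotenuse 386 and one leg 190.
By the Pythagorean theorem: h² = 386² - 190² = 148996 - 36100 = 112896
h = √112896 = 336 yards

336 yards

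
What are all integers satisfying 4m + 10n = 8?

Step 1: Compute gcd(4, 10) = 2.
Since 2 divides 8, solutions exist.

Step 2: Find a particular solution using extended Euclidean algorithm.
We get m₀ = -8, n₀ = 4.
Check: 4*-8 + 10*4 = 8 = 8 ✓

Step 3: Write the general solution.
m = -8 + (10/2)t = -8 + 5t
n = 4 - (4/2)t = 4 - 2t
for any integer t.

m = -8 + 5t, n = 4 - 2t for integer t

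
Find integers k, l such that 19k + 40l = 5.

Step 1: Check solvability.
gcd(19, 40) = 1
Since 1 divides 5, solutions exist.

Step 2: Apply extended Euclidean algorithm to find gcd.
We find integers such that 19*x0 + 40*y0 = 1

Step 3: Scale the particular solution.
Multiply by 5/1 = 5:
k = 95, l = -45

Step 4: Verify.
19*(95) + 40*(-45) = 5 = 5 ✓

k = 95, l = -45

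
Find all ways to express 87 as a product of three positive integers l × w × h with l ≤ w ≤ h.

Iterate l from 1 to ⌊87^(1/3)⌋. For each l dividing 87, iterate w ≥ l with w dividing 87/l, and set h = 87/(l·w).
Triples found (2): (1×1×87), (1×3×29)

(1×1×87), (1×3×29)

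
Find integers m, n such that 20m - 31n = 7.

Step 1: Check solvability.
gcd(20, 31) = 1
Since 1 divides 7, solutions exist.

Step 2: Apply extended Euclidean algorithm to find gcd.
We find integers such that 20*x0 + 31*y0 = 1

Step 3: Scale the particular solution.
Multiply by 7/1 = 7:
m = 98, n = 63

Step 4: Verify.
20*(98) - 31*(63) = 7 = 7 ✓

m = 98, n = 63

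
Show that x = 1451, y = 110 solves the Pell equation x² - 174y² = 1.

Compute x² = 1451² = 2105401
Compute 174y² = 174·110² = 174·12100 = 2105400
x² - 174y² = 2105401 - 2105400 = 1
Since this equals 1, (1451, 110) is a solution.

Yes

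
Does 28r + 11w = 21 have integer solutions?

Step 1: Compute gcd(28, 11).
gcd(28, 11) = 1

Step 2: Check divisibility.
Does 1 divide 21? 21 = 1 x 21, so yes.

By the theorem on linear Diophantine equations, 28r + 11w = 21 has integer solutions if and only if gcd(28, 11) divides 21. Since 1 | 21, solutions exist.

Yes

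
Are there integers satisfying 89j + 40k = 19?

Step 1: Compute gcd(89, 40).
gcd(89, 40) = 1

Step 2: Check divisibility.
Does 1 divide 19? 19 = 1 x 19, so yes.

By the theorem on linear Diophantine equations, 89j + 40k = 19 has integer solutions if and only if gcd(89, 40) divides 19. Since 1 | 19, solutions exist.

Yes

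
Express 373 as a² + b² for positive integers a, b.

We need to find integers a, b > 0 such that a² + b² = 373.
Trying a = 7: b² = 373 - 7² = 373 - 49 = 324
b = 18
Check: 7² + 18² = 49 + 324 = 373 ✓

373 = 7² + 18²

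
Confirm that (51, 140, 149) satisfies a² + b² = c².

Compute a² + b² = 51² + 140² = 2601 + 19600 = 22201
Compute c² = 149² = 22201
Since 22201 = 22201, confirmed.

Yes, it is a Pythagorean triple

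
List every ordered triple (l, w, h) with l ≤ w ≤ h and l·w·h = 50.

Iterate l from 1 to ⌊50^(1/3)⌋. For each l dividing 50, iterate w ≥ l with w dividing 50/l, and set h = 50/(l·w).
Triples found (4): (1×1×50), (1×2×25), (1×5×10), (2×5×5)

(1×1×50), (1×2×25), (1×5×10), (2×5×5)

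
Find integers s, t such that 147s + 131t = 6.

Step 1: Check solvability.
gcd(147, 131) = 1
Since 1 divides 6, solutions exist.

Step 2: Apply extended Euclidean algorithm to find gcd.
We find integers such that 147*x0 + 131*y0 = 1

Step 3: Scale the particular solution.
Multiply by 6/1 = 6:
s = 246, t = -276

Step 4: Verify.
147*(246) + 131*(-276) = 6 = 6 ✓

s = 246, t = -276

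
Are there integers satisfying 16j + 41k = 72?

Step 1: Compute gcd(16, 41).
gcd(16, 41) = 1

Step 2: Check divisibility.
Does 1 divide 72? 72 = 1 x 72, so yes.

By the theorem on linear Diophantine equations, 16j + 41k = 72 has integer solutions if and only if gcd(16, 41) divides 72. Since 1 | 72, solutions exist.

Yes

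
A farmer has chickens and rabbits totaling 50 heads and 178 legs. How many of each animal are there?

Let c = chickens, r = rabbits.
Heads: c + r = 50
Legs: 2c + 4r = 178
From the first equation, c = 50 - r. Substitute:
2(50 - r) + 4r = 178
100 + 2r = 178
r = (178 - 100)/2 = 39
c = 50 - 39 = 11

Chickens: 11, Rabbits: 39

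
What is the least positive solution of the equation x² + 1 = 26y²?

We need x² = 26y² - 1. Try successive y:
y = 1: x² = 26·1² - 1 = 25 = 5² ✓
Check: 5² - 26·1² = 25 - 26 = -1 ✓

x = 5, y = 1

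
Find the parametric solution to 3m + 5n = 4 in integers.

Step 1: Compute gcd(3, 5) = 1.
Since 1 divides 4, solutions exist.

Step 2: Find a particular solution using extended Euclidean algorithm.
We get m₀ = 8, n₀ = -4.
Check: 3*8 + 5*-4 = 4 = 4 ✓

Step 3: Write the general solution.
m = 8 + (5/1)t = 8 + 5t
n = -4 - (3/1)t = -4 - 3t
for any integer t.

m = 8 + 5t, n = -4 - 3t for integer t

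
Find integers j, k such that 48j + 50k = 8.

Step 1: Check solvability.
gcd(48, 50) = 2
Since 2 divides 8, solutions exist.

Step 2: Apply extended Euclidean algorithm to find gcd.
We find integers such that 48*x0 + 50*y0 = 2

Step 3: Scale the particular solution.
Multiply by 8/2 = 4:
j = -4, k = 4

Step 4: Verify.
48*(-4) + 50*(4) = 8 = 8 ✓

j = -4, k = 4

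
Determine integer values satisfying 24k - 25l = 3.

Step 1: Check solvability.
gcd(24, 25) = 1
Since 1 divides 3, solutions exist.

Step 2: Apply extended Euclidean algorithm to find gcd.
We find integers such that 24*x0 + 25*y0 = 1

Step 3: Scale the particular solution.
Multiply by 3/1 = 3:
k = -3, l = -3

Step 4: Verify.
24*(-3) - 25*(-3) = 3 = 3 ✓

k = -3, l = -3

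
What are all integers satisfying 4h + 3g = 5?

Step 1: Compute gcd(4, 3) = 1.
Since 1 divides 5, solutions exist.

Step 2: Find a particular solution using extended Euclidean algorithm.
We get h₀ = 5, g₀ = -5.
Check: 4*5 + 3*-5 = 5 = 5 ✓

Step 3: Write the general solution.
h = 5 + (3/1)t = 5 + 3t
g = -5 - (4/1)t = -5 - 4t
for any integer t.

h = 5 + 3t, g = -5 - 4t for integer t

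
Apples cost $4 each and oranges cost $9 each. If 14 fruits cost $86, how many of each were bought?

Let a = apples, o = oranges.
a + o = 14
4a + 9o = 86
Substitute o = 14 - a:
4a + 9(14 - a) = 86
(4 - 9)a = 86 - 126
-5a = -40
a = 8, o = 14 - 8 = 6

Apples: 8, Oranges: 6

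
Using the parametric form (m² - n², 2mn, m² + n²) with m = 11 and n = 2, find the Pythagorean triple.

a = m² - n² = 11² - 2² = 121 - 4 = 117
b = 2mn = 2·11·2 = 44
c = m² + n² = 121 + 4 = 125
Verify: 117² + 44² = 13689 + 1936 = 15625 = 125² ✓

(117, 44, 125)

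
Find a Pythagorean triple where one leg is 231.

We need the other leg and hypotenuse such that 231² + x² = c².
Take x = 108, c = 255: 231² + 108² = 53361 + 11664 = 65025 = 255² ✓
Triple: (231, 108, 255)

(231, 108, 255)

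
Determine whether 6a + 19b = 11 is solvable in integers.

Step 1: Compute gcd(6, 19).
gcd(6, 19) = 1

Step 2: Check divisibility.
Does 1 divide 11? 11 = 1 x 11, so yes.

By the theorem on linear Diophantine equations, 6a + 19b = 11 has integer solutions if and only if gcd(6, 19) divides 11. Since 1 | 11, solutions exist.

Yes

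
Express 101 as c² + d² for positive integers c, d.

We need to find integers c, d > 0 such that c² + d² = 101.
Trying c = 1: d² = 101 - 1² = 101 - 1 = 100
d = 10
Check: 1² + 10² = 1 + 100 = 101 ✓

101 = 1² + 10²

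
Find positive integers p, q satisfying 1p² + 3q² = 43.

Try small values of p and check whether (43 - 1p²)/3 is a perfect square.
p = 4: 1·4² = 16, so 3q² = 43 - 16 = 27, giving q² = 9, q = 3.
Check: 1·4² + 3·3² = 16 + 27 = 43 ✓

p = 4, q = 3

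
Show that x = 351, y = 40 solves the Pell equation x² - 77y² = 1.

Compute x² = 351² = 123201
Compute 77y² = 77·40² = 77·1600 = 123200
x² - 77y² = 123201 - 123200 = 1
Since this equals 1, (351, 40) is a solution.

Yes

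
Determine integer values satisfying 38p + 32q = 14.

Step 1: Check solvability.
gcd(38, 32) = 2
Since 2 divides 14, solutions exist.

Step 2: Apply extended Euclidean algorithm to find gcd.
We find integers such that 38*x0 + 32*y0 = 2

Step 3: Scale the particular solution.
Multiply by 14/2 = 7:
p = -35, q = 42

Step 4: Verify.
38*(-35) + 32*(42) = 14 = 14 ✓

p = -35, q = 42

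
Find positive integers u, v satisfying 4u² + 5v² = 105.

Try small values of u and check whether (105 - 4u²)/5 is a perfect square.
u = 5: 4·5² = 100, so 5v² = 105 - 100 = 5, giving v² = 1, v = 1.
Check: 4·5² + 5·1² = 100 + 5 = 105 ✓

u = 5, v = 1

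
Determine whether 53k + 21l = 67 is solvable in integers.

Step 1: Compute gcd(53, 21).
gcd(53, 21) = 1

Step 2: Check divisibility.
Does 1 divide 67? 67 = 1 x 67, so yes.

By the theorem on linear Diophantine equations, 53k + 21l = 67 has integer solutions if and only if gcd(53, 21) divides 67. Since 1 | 67, solutions exist.

Yes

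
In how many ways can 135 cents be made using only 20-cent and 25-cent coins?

We need non-negative integers (x, y) with 20x + 25y = 135.
For each x from 0 to 6, check if (135 - 20x) is a non-negative multiple of 25.
Solutions (x, y): (3,3)
Count: 1

1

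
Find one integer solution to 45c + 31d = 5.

Step 1: Check solvability.
gcd(45, 31) = 1
Since 1 divides 5, solutions exist.

Step 2: Apply extended Euclidean algorithm to find gcd.
We find integers such that 45*x0 + 31*y0 = 1

Step 3: Scale the particular solution.
Multiply by 5/1 = 5:
c = -55, d = 80

Step 4: Verify.
45*(-55) + 31*(80) = 5 = 5 ✓

c = -55, d = 80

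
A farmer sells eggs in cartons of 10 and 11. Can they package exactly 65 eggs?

We need non-negative a, b with 10a + 11b = 65.
gcd(10, 11) = 1 divides 65.
Try a = 1: 11b = 65 - 10 = 55, so b = 5.
One way: 1 cartons of 10 and 5 cartons of 11.

Yes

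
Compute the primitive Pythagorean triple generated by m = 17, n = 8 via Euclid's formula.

a = m² - n² = 17² - 8² = 289 - 64 = 225
b = 2mn = 2·17·8 = 272
c = m² + n² = 289 + 64 = 353
Verify: 225² + 272² = 50625 + 73984 = 124609 = 353² ✓

(225, 272, 353)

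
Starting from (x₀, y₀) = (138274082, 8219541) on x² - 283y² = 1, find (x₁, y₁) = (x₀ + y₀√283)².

Solutions to x² - Dy² = 1 are generated by powers of (x₀ + y₀√D).
The next solution satisfies x₁ + y₁√283 = (x₀ + y₀√283)², giving:
x₁ = x₀² + 283y₀² = 138274082² + 283·8219541² = 19119721752942724 + 19119721752942723 = 38239443505885447
y₁ = 2x₀y₀ = 2·138274082·8219541 = 2273098972472724

Verify: 38239443505885447² - 283·2273098972472724² = 1462255039639804686092127486389809 - 1462255039639804686092127486389808 = 1 ✓

x = 38239443505885447, y = 2273098972472724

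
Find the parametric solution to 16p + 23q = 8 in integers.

Step 1: Compute gcd(16, 23) = 1.
Since 1 divides 8, solutions exist.

Step 2: Find a particular solution using extended Euclidean algorithm.
We get p₀ = -80, q₀ = 56.
Check: 16*-80 + 23*56 = 8 = 8 ✓

Step 3: Write the general solution.
p = -80 + (23/1)t = -80 + 23t
q = 56 - (16/1)t = 56 - 16t
for any integer t.

p = -80 + 23t, q = 56 - 16t for integer t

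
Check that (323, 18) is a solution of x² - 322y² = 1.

Compute x² = 323² = 104329
Compute 322y² = 322·18² = 322·324 = 104328
x² - 322y² = 104329 - 104328 = 1
Since this equals 1, (323, 18) is a solution.

Yes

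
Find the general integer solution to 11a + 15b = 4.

Step 1: Compute gcd(11, 15) = 1.
Since 1 divides 4, solutions exist.

Step 2: Find a particular solution using extended Euclidean algorithm.
We get a₀ = -16, b₀ = 12.
Check: 11*-16 + 15*12 = 4 = 4 ✓

Step 3: Write the general solution.
a = -16 + (15/1)t = -16 + 15t
b = 12 - (11/1)t = 12 - 11t
for any integer t.

a = -16 + 15t, b = 12 - 11t for integer t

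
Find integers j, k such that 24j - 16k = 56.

Step 1: Check solvability.
gcd(24, 16) = 8
Since 8 divides 56, solutions exist.

Step 2: Apply extended Euclidean algorithm to find gcd.
We find integers such that 24*x0 + 16*y0 = 8

Step 3: Scale the particular solution.
Multiply by 56/8 = 7:
j = 7, k = 7

Step 4: Verify.
24*(7) - 16*(7) = 56 = 56 ✓

j = 7, k = 7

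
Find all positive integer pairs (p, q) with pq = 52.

The positive divisors of 52 are: 1, 2, 4, 13, 26, 52.
Each divisor d gives the pair (d, 52/d):
(1, 52), (2, 26), (4, 13), (13, 4), (26, 2), (52, 1)

(1, 52), (2, 26), (4, 13), (13, 4), (26, 2), (52, 1)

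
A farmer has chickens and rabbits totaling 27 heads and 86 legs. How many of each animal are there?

Let c = chickens, r = rabbits.
Heads: c + r = 27
Legs: 2c + 4r = 86
From the first equation, c = 27 - r. Substitute:
2(27 - r) + 4r = 86
54 + 2r = 86
r = (86 - 54)/2 = 16
c = 27 - 16 = 11

Chickens: 11, Rabbits: 16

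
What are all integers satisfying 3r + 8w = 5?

Step 1: Compute gcd(3, 8) = 1.
Since 1 divides 5, solutions exist.

Step 2: Find a particular solution using extended Euclidean algorithm.
We get r₀ = 15, w₀ = -5.
Check: 3*15 + 8*-5 = 5 = 5 ✓

Step 3: Write the general solution.
r = 15 + (8/1)t = 15 + 8t
w = -5 - (3/1)t = -5 - 3t
for any integer t.

r = 15 + 8t, w = -5 - 3t for integer t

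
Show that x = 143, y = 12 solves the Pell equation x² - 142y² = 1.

Compute x² = 143² = 20449
Compute 142y² = 142·12² = 142·144 = 20448
x² - 142y² = 20449 - 20448 = 1
Since this equals 1, (143, 12) is a solution.

Yes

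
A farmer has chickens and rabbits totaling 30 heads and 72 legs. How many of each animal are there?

Let c = chickens, r = rabbits.
Heads: c + r = 30
Legs: 2c + 4r = 72
From the first equation, c = 30 - r. Substitute:
2(30 - r) + 4r = 72
60 + 2r = 72
r = (72 - 60)/2 = 6
c = 30 - 6 = 24

Chickens: 24, Rabbits: 6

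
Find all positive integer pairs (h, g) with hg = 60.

The positive divisors of 60 are: 1, 2, 3, 4, 5, 6, 10, 12, 15, 20, 30, 60.
Each divisor d gives the pair (d, 60/d):
(1, 60), (2, 30), (3, 20), (4, 15), (5, 12), (6, 10), (10, 6), (12, 5), (15, 4), (20, 3), (30, 2), (60, 1)

(1, 60), (2, 30), (3, 20), (4, 15), (5, 12), (6, 10), (10, 6), (12, 5), (15, 4), (20, 3), (30, 2), (60, 1)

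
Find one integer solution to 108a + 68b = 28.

Step 1: Check solvability.
gcd(108, 68) = 4
Since 4 divides 28, solutions exist.

Step 2: Apply extended Euclidean algorithm to find gcd.
We find integers such that 108*x0 + 68*y0 = 4

Step 3: Scale the particular solution.
Multiply by 28/4 = 7:
a = -35, b = 56

Step 4: Verify.
108*(-35) + 68*(56) = 28 = 28 ✓

a = -35, b = 56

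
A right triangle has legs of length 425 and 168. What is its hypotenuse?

c² = a² + b² = 425² + 168² = 180625 + 28224 = 208849
c = 457

457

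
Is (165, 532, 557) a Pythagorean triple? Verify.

Compute a² + b² = 165² + 532² = 27225 + 283024 = 310249
Compute c² = 557² = 310249
Since 310249 = 310249, confirmed.

Yes, it is a Pythagorean triple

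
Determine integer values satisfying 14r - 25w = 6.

Step 1: Check solvability.
gcd(14, 25) = 1
Since 1 divides 6, solutions exist.

Step 2: Apply extended Euclidean algorithm to find gcd.
We find integers such that 14*x0 + 25*y0 = 1

Step 3: Scale the particular solution.
Multiply by 6/1 = 6:
r = 54, w = 30

Step 4: Verify.
14*(54) - 25*(30) = 6 = 6 ✓

r = 54, w = 30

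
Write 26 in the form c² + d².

We need to find integers c, d > 0 such that c² + d² = 26.
Trying c = 1: d² = 26 - 1² = 26 - 1 = 25
d = 5
Check: 1² + 5² = 1 + 25 = 26 ✓

26 = 1² + 5²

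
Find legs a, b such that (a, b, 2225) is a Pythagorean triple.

We need a² + b² = 2225² = 4950625.
Trying: 2185² + 420² = 4774225 + 176400 = 4950625 ✓

(2185, 420, 2225)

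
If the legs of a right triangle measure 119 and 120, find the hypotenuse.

c² = a² + b² = 119² + 120² = 14161 + 14400 = 28561
c = 169

169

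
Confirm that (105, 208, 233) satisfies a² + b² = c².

Compute a² + b² = 105² + 208² = 11025 + 43264 = 54289
Compute c² = 233² = 54289
Since 54289 = 54289, confirmed.

Yes, it is a Pythagorean triple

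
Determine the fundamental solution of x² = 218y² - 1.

We need x² = 218y² - 1. Try successive y:
y = 1: x² = 218·1² - 1 = 217, not a perfect square
y = 2: x² = 218·2² - 1 = 871, not a perfect square
y = 3: x² = 218·3² - 1 = 1961, not a perfect square
...
y = 17: x² = 218·17² - 1 = 63001 = 251² ✓
Check: 251² - 218·17² = 63001 - 63002 = -1 ✓

x = 251, y = 17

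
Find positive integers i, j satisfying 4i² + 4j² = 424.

Try small values of i and check whether (424 - 4i²)/4 is a perfect square.
i = 9: 4·9² = 324, so 4j² = 424 - 324 = 100, giving j² = 25, j = 5.
Check: 4·9² + 4·5² = 324 + 100 = 424 ✓

i = 9, j = 5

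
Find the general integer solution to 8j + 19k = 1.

Step 1: Compute gcd(8, 19) = 1.
Since 1 divides 1, solutions exist.

Step 2: Find a particular solution using extended Euclidean algorithm.
We get j₀ = -7, k₀ = 3.
Check: 8*-7 + 19*3 = 1 = 1 ✓

Step 3: Write the general solution.
j = -7 + (19/1)t = -7 + 19t
k = 3 - (8/1)t = 3 - 8t
for any integer t.

j = -7 + 19t, k = 3 - 8t for integer t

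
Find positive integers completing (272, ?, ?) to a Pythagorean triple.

We need the other leg and hypotenuse such that 272² + x² = c².
Take x = 225, c = 353: 272² + 225² = 73984 + 50625 = 124609 = 353² ✓
Triple: (225, 272, 353)

(225, 272, 353)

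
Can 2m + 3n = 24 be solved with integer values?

Step 1: Compute gcd(2, 3).
gcd(2, 3) = 1

Step 2: Check divisibility.
Does 1 divide 24? 24 = 1 x 24, so yes.

By the theorem on linear Diophantine equations, 2m + 3n = 24 has integer solutions if and only if gcd(2, 3) divides 24. Since 1 | 24, solutions exist.

Yes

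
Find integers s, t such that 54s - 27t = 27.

Step 1: Check solvability.
gcd(54, 27) = 27
Since 27 divides 27, solutions exist.

Step 2: Apply extended Euclidean algorithm to find gcd.
We find integers such that 54*x0 + 27*y0 = 27

Step 3: Scale the particular solution.
Multiply by 27/27 = 1:
s = 0, t = -1

Step 4: Verify.
54*(0) - 27*(-1) = 27 = 27 ✓

s = 0, t = -1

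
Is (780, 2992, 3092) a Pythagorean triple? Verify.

Compute a² + b² = 780² + 2992² = 608400 + 8952064 = 9560464
Compute c² = 3092² = 9560464
Since 9560464 = 9560464, confirmed.

Yes, it is a Pythagorean triple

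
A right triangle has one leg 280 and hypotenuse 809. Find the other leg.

a² = c² - b² = 654481 - 78400 = 576081
a = 759

759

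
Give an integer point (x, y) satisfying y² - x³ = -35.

Try small integer x values and check whether x³ - 35 is a perfect square.
x = 11: x³ - 35 = 11³ - 35 = 1331 - 35 = 1296
Is 1296 a perfect square? 36² = 1296 ✓
So (x, y) = (11, -36) is a solution.

x = 11, y = -36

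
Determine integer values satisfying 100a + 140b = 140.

Step 1: Check solvability.
gcd(100, 140) = 20
Since 20 divides 140, solutions exist.

Step 2: Apply extended Euclidean algorithm to find gcd.
We find integers such that 100*x0 + 140*y0 = 20

Step 3: Scale the particular solution.
Multiply by 140/20 = 7:
a = 21, b = -14

Step 4: Verify.
100*(21) + 140*(-14) = 140 = 140 ✓

a = 21, b = -14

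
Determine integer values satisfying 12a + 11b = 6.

Step 1: Check solvability.
gcd(12, 11) = 1
Since 1 divides 6, solutions exist.

Step 2: Apply extended Euclidean algorithm to find gcd.
We find integers such that 12*x0 + 11*y0 = 1

Step 3: Scale the particular solution.
Multiply by 6/1 = 6:
a = 6, b = -6

Step 4: Verify.
12*(6) + 11*(-6) = 6 = 6 ✓

a = 6, b = -6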